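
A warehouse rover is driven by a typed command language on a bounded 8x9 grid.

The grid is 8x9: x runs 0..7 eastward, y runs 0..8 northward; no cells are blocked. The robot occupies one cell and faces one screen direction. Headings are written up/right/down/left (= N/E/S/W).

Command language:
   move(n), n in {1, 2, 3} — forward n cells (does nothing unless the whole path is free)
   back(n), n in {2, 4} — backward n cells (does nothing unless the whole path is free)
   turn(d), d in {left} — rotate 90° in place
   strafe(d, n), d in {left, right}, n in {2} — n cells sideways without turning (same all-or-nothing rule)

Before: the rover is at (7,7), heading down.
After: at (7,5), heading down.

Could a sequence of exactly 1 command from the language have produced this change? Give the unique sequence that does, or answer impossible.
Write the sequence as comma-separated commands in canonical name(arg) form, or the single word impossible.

move(2)

key: still facing S — the one step turns nothing
start: at (7,7), heading down
step 1 (move(2)): at (7,5), heading down
no rival 1-sequence matches.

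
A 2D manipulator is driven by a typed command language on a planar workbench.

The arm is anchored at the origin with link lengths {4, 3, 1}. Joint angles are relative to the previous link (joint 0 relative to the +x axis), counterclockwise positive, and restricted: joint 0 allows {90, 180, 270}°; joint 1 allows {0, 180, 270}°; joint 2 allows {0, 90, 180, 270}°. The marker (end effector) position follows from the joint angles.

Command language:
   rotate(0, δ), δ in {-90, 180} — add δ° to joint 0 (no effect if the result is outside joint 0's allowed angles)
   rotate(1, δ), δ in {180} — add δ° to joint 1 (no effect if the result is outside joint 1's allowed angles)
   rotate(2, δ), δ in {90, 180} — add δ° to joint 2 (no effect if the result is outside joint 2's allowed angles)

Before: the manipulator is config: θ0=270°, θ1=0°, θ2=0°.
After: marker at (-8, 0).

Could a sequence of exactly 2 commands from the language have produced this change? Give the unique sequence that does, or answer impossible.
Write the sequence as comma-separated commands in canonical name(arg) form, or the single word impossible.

rotate(0, -90), rotate(0, 180)

key: running rotate(0, 180) before rotate(0, -90) would end elsewhere — order is forced
from: config: θ0=270°, θ1=0°, θ2=0°
[1] after rotate(0, -90): config: θ0=180°, θ1=0°, θ2=0°
[2] after rotate(0, 180): config: θ0=180°, θ1=0°, θ2=0°
no rival 2-sequence matches.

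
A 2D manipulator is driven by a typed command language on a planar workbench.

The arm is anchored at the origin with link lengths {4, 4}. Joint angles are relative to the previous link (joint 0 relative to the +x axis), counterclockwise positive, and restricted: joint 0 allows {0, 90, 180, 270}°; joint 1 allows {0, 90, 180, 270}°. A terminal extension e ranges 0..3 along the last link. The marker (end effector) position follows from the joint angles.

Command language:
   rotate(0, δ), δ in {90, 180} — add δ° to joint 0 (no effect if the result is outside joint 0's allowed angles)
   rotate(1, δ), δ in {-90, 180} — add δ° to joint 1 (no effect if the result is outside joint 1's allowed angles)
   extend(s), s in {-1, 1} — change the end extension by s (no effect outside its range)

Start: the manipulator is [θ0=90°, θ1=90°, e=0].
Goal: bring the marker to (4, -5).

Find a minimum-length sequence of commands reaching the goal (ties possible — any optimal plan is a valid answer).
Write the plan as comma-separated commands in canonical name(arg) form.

rotate(0, 90), extend(1), rotate(0, 180), rotate(1, 180)

from: [θ0=90°, θ1=90°, e=0]
t=1 rotate(0, 90) ⇒ [θ0=180°, θ1=90°, e=0]
t=2 extend(1) ⇒ [θ0=180°, θ1=90°, e=1]
t=3 rotate(0, 180) ⇒ [θ0=0°, θ1=90°, e=1]
t=4 rotate(1, 180) ⇒ [θ0=0°, θ1=270°, e=1]
no 3-step plan works, so 4 is optimal.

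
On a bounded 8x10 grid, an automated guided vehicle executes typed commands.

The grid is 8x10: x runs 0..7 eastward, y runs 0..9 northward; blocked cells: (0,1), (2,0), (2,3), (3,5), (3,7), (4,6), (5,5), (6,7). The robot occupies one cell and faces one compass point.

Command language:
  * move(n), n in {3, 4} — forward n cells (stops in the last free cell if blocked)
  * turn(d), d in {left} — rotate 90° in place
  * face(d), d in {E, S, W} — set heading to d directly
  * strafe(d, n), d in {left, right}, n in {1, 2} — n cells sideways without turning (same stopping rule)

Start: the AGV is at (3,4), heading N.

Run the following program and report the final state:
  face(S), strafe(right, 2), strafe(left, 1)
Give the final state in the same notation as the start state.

initial: at (3,4), heading N
[1] after face(S): at (3,4), heading S
[2] after strafe(right, 2): at (1,4), heading S
[3] after strafe(left, 1): at (2,4), heading S

at (2,4), heading S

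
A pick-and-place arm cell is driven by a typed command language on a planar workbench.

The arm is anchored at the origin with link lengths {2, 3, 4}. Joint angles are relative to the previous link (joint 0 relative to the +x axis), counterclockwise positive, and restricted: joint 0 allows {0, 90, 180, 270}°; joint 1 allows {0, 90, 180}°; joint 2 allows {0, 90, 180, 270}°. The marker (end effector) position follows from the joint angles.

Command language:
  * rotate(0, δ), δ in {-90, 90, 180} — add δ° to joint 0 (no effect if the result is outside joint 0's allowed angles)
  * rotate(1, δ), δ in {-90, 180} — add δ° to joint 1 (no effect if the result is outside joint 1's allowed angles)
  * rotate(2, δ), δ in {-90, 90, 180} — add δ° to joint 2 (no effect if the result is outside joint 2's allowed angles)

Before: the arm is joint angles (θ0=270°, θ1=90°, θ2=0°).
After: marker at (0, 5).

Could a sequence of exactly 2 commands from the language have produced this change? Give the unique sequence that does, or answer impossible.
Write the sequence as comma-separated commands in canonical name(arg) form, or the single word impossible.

key: order matters: swapping rotate(1, -90) and rotate(1, 180) lands elsewhere
t0: joint angles (θ0=270°, θ1=90°, θ2=0°)
step 1 (rotate(1, -90)): joint angles (θ0=270°, θ1=0°, θ2=0°)
step 2 (rotate(1, 180)): joint angles (θ0=270°, θ1=180°, θ2=0°)
all 64 alternatives checked — unique.

rotate(1, -90), rotate(1, 180)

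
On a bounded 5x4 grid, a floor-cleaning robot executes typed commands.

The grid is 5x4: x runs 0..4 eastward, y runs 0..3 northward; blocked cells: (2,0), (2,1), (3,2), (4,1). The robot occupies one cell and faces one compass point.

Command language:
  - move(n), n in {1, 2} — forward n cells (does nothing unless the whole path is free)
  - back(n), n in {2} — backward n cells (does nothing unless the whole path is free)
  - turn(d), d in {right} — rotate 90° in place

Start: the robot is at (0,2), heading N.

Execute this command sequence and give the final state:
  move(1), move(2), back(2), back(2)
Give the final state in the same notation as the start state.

start: at (0,2), heading N
step 1 (move(1)): at (0,3), heading N
step 2 (move(2)): at (0,3), heading N
step 3 (back(2)): at (0,1), heading N
step 4 (back(2)): at (0,1), heading N

at (0,1), heading N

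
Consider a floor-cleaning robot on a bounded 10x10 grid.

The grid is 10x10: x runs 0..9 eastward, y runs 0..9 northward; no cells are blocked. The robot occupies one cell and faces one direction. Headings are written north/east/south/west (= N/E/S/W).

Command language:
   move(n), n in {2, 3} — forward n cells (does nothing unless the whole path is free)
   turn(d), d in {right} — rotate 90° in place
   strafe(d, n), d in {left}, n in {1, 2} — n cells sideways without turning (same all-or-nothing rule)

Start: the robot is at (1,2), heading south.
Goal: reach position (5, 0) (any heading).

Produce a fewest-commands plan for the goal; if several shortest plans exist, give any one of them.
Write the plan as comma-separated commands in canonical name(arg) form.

from: at (1,2), heading south
1. strafe(left, 2) → at (3,2), heading south
2. strafe(left, 2) → at (5,2), heading south
3. move(2) → at (5,0), heading south
nothing shorter than 3 reaches the goal.

strafe(left, 2), strafe(left, 2), move(2)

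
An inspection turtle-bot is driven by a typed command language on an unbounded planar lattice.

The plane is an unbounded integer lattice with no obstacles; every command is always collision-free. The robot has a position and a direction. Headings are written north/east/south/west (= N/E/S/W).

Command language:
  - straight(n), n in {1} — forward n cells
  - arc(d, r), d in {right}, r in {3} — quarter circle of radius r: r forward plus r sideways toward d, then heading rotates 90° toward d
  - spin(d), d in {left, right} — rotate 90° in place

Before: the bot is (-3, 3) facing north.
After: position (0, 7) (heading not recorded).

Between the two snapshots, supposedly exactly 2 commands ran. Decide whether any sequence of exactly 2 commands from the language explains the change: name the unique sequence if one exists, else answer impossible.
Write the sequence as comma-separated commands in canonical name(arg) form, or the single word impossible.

straight(1), arc(right, 3)

key: running arc(right, 3) before straight(1) would end elsewhere — order is forced
t0: (-3, 3) facing north
step 1 (straight(1)): (-3, 4) facing north
step 2 (arc(right, 3)): (0, 7) facing east
no rival 2-sequence matches.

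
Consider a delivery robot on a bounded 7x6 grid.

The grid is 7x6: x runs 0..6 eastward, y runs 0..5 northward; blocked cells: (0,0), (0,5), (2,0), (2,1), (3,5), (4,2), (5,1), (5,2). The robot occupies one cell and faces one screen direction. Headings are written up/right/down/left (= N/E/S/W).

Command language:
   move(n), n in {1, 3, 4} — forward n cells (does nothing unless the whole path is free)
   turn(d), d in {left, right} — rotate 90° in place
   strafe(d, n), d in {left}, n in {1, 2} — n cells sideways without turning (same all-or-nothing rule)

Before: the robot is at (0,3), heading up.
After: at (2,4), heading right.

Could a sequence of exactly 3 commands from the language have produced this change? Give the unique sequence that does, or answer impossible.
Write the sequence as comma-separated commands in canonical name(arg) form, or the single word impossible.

impossible

all 343 sequences checked — none match.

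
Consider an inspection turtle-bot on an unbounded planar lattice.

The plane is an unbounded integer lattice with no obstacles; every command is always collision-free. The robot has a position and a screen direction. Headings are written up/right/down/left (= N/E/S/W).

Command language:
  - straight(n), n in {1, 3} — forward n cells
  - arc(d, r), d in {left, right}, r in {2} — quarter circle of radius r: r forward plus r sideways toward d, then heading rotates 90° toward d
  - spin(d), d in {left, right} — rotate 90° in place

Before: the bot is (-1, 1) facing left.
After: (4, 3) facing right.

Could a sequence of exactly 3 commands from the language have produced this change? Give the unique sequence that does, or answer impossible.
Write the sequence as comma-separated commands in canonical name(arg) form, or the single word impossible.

key: cell and facing (now E) both changed — the 3 commands mix motion and turning
start: (-1, 1) facing left
[1] after spin(right): (-1, 1) facing up
[2] after arc(right, 2): (1, 3) facing right
[3] after straight(3): (4, 3) facing right
no other 3-command option fits: unique.

spin(right), arc(right, 2), straight(3)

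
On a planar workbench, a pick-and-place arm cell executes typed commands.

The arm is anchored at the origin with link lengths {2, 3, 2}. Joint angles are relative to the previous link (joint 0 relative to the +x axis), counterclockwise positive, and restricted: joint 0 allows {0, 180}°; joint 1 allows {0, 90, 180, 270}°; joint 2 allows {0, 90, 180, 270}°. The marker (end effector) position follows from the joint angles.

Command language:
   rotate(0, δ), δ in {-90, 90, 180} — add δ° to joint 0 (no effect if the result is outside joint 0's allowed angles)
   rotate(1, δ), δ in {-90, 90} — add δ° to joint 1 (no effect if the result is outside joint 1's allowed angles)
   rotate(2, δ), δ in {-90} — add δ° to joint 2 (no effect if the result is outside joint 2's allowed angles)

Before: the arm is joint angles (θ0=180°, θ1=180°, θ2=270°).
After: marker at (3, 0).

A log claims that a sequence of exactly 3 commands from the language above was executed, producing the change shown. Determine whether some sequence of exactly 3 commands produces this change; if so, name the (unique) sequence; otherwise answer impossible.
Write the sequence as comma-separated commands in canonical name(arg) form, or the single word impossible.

rotate(2, -90), rotate(2, -90), rotate(2, -90)

begin: joint angles (θ0=180°, θ1=180°, θ2=270°)
1. rotate(2, -90) → joint angles (θ0=180°, θ1=180°, θ2=180°)
2. rotate(2, -90) → joint angles (θ0=180°, θ1=180°, θ2=90°)
3. rotate(2, -90) → joint angles (θ0=180°, θ1=180°, θ2=0°)
uniquely the one of 216 3-step routes that fits.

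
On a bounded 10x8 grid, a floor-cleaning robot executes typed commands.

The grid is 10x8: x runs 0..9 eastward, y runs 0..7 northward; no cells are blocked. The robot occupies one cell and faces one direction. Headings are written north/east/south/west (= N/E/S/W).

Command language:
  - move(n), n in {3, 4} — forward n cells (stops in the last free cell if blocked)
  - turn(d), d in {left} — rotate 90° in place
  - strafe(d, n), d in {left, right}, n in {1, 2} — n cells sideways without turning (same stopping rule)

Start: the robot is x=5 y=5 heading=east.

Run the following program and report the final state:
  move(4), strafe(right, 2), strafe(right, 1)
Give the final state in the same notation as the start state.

x=9 y=2 heading=east

initial: x=5 y=5 heading=east
step 1 (move(4)): x=9 y=5 heading=east
step 2 (strafe(right, 2)): x=9 y=3 heading=east
step 3 (strafe(right, 1)): x=9 y=2 heading=east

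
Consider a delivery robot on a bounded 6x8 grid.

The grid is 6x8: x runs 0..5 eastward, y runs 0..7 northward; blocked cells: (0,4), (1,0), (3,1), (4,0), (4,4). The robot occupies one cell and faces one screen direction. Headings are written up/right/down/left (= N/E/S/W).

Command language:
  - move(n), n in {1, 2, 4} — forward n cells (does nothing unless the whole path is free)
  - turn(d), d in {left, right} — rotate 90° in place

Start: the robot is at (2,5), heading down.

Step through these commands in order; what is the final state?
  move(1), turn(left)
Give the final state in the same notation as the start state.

at (2,4), heading right

start: at (2,5), heading down
t=1 move(1) ⇒ at (2,4), heading down
t=2 turn(left) ⇒ at (2,4), heading right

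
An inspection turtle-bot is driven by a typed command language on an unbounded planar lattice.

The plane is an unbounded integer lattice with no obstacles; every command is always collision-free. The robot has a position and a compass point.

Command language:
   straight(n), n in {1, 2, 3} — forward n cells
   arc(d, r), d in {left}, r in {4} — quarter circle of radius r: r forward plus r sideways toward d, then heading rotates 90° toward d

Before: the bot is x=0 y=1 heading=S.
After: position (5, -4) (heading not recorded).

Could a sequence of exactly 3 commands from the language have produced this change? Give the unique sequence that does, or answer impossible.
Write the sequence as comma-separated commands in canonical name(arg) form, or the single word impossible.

begin: x=0 y=1 heading=S
t=1 straight(1) ⇒ x=0 y=0 heading=S
t=2 arc(left, 4) ⇒ x=4 y=-4 heading=E
t=3 straight(1) ⇒ x=5 y=-4 heading=E
all 64 alternatives checked — unique.

straight(1), arc(left, 4), straight(1)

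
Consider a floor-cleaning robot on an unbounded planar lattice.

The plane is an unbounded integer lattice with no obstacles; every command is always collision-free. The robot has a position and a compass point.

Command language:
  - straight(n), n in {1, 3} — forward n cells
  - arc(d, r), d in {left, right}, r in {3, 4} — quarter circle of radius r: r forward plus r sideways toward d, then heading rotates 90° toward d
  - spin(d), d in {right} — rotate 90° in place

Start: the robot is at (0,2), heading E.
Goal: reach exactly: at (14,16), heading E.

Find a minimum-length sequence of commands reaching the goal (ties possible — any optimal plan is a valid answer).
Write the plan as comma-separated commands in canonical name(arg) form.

arc(left, 3), arc(right, 3), arc(left, 4), arc(right, 4)

start: at (0,2), heading E
1. arc(left, 3) → at (3,5), heading N
2. arc(right, 3) → at (6,8), heading E
3. arc(left, 4) → at (10,12), heading N
4. arc(right, 4) → at (14,16), heading E
nothing shorter than 4 reaches the goal.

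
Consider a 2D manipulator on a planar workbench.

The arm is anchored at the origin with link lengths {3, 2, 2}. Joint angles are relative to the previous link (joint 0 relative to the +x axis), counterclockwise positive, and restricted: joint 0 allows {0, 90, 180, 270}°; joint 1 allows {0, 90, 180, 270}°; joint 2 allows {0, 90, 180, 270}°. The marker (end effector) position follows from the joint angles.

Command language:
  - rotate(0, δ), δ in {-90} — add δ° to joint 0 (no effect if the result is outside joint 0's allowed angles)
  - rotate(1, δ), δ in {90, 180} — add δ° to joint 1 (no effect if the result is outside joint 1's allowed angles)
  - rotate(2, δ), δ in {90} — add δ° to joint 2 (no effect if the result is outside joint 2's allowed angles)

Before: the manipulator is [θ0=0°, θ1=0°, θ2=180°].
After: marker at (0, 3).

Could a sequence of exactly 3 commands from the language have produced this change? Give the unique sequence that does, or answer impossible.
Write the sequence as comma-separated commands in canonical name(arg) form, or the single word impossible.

rotate(0, -90), rotate(0, -90), rotate(0, -90)

t0: [θ0=0°, θ1=0°, θ2=180°]
1. rotate(0, -90) → [θ0=270°, θ1=0°, θ2=180°]
2. rotate(0, -90) → [θ0=180°, θ1=0°, θ2=180°]
3. rotate(0, -90) → [θ0=90°, θ1=0°, θ2=180°]
no other 3-command option fits: unique.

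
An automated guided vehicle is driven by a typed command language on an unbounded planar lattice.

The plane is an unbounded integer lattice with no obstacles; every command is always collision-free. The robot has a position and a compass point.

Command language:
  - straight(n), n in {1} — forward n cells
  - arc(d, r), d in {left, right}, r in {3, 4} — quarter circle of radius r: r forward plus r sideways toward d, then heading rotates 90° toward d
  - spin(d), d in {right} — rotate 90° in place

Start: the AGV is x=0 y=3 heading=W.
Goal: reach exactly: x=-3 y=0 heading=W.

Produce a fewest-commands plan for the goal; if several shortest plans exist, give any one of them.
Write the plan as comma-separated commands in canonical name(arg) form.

t0: x=0 y=3 heading=W
t=1 arc(left, 3) ⇒ x=-3 y=0 heading=S
t=2 spin(right) ⇒ x=-3 y=0 heading=W
shorter routes all fall short; 2 is best.

arc(left, 3), spin(right)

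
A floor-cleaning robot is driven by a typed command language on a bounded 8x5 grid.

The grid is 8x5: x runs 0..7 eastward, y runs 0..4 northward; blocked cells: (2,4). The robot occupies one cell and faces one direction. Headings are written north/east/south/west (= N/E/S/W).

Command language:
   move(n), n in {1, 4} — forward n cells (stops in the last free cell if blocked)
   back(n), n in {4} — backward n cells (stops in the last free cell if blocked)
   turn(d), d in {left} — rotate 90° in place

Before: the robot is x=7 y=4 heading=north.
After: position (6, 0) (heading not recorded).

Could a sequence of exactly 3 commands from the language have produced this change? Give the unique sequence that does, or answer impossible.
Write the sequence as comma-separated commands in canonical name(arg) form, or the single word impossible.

key: order matters: swapping back(4) and move(1) lands elsewhere
begin: x=7 y=4 heading=north
step 1 (back(4)): x=7 y=0 heading=north
step 2 (turn(left)): x=7 y=0 heading=west
step 3 (move(1)): x=6 y=0 heading=west
no rival 3-sequence matches.

back(4), turn(left), move(1)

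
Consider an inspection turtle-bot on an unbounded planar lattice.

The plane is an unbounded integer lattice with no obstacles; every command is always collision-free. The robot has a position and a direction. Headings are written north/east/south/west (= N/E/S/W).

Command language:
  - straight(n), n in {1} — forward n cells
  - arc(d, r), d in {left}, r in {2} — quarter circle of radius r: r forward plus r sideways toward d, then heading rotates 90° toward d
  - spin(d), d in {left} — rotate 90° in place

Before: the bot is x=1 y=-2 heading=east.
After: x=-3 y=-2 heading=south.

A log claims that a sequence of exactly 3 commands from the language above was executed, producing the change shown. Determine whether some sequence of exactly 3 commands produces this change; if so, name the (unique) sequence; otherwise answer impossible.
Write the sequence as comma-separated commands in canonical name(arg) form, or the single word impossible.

spin(left), arc(left, 2), arc(left, 2)

key: order matters: swapping spin(left) and arc(left, 2) lands elsewhere
start: x=1 y=-2 heading=east
1. spin(left) → x=1 y=-2 heading=north
2. arc(left, 2) → x=-1 y=0 heading=west
3. arc(left, 2) → x=-3 y=-2 heading=south
no rival 3-sequence matches.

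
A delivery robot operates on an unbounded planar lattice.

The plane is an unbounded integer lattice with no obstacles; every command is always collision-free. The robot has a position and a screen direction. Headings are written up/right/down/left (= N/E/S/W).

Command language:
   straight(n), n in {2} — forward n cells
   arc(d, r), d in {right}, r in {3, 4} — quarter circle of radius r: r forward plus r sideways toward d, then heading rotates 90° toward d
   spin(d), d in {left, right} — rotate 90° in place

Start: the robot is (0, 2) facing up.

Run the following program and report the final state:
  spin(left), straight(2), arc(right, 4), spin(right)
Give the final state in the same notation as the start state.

start: (0, 2) facing up
step 1 (spin(left)): (0, 2) facing left
step 2 (straight(2)): (-2, 2) facing left
step 3 (arc(right, 4)): (-6, 6) facing up
step 4 (spin(right)): (-6, 6) facing right

(-6, 6) facing right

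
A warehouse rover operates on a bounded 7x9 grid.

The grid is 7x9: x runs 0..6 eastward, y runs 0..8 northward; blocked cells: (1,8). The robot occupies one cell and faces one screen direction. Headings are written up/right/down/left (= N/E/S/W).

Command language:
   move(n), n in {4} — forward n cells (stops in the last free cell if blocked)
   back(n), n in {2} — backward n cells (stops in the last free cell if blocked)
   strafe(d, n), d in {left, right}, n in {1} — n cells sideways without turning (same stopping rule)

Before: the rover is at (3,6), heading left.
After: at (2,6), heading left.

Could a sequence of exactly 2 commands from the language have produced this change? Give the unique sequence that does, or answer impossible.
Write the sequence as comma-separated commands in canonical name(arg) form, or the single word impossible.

move(4), back(2)

key: running back(2) before move(4) would end elsewhere — order is forced
start: at (3,6), heading left
1. move(4) → at (0,6), heading left
2. back(2) → at (2,6), heading left
uniquely the one of 16 2-step routes that fits.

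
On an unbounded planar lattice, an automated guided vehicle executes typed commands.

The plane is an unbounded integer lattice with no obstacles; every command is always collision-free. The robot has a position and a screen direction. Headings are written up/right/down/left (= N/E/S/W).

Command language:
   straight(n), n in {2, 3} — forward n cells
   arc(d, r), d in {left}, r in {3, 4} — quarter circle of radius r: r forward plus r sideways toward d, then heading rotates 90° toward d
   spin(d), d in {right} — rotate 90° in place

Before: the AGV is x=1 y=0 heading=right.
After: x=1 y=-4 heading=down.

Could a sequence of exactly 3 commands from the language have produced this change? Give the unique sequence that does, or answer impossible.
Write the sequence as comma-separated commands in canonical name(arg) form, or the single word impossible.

key: order matters: swapping spin(right) and straight(2) lands elsewhere
begin: x=1 y=0 heading=right
t=1 spin(right) ⇒ x=1 y=0 heading=down
t=2 straight(2) ⇒ x=1 y=-2 heading=down
t=3 straight(2) ⇒ x=1 y=-4 heading=down
uniquely the one of 125 3-step routes that fits.

spin(right), straight(2), straight(2)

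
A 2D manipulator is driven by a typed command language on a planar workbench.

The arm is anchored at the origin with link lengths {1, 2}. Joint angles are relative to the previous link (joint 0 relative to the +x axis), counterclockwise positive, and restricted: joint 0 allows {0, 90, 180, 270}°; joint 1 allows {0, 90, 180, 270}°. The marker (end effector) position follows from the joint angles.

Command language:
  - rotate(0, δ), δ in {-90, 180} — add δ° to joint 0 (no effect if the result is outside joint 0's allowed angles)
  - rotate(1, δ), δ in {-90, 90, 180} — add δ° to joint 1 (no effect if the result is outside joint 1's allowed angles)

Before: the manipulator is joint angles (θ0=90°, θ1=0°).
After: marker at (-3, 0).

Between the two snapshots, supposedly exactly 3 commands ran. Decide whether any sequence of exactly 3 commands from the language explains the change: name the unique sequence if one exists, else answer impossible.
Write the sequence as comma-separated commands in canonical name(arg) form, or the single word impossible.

rotate(0, -90), rotate(0, -90), rotate(0, -90)

from: joint angles (θ0=90°, θ1=0°)
[1] after rotate(0, -90): joint angles (θ0=0°, θ1=0°)
[2] after rotate(0, -90): joint angles (θ0=270°, θ1=0°)
[3] after rotate(0, -90): joint angles (θ0=180°, θ1=0°)
uniquely the one of 125 3-step routes that fits.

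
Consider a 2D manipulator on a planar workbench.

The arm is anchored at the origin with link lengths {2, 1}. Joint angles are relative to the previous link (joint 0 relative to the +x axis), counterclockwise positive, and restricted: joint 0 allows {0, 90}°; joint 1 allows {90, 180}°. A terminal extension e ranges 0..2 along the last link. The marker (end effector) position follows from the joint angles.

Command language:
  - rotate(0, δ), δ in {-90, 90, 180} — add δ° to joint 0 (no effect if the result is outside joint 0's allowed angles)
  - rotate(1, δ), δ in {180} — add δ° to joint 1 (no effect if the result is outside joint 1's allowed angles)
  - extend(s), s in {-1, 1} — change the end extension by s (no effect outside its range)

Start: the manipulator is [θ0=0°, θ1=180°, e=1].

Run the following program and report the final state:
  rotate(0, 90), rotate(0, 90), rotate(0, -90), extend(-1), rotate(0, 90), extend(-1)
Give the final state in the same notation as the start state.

initial: [θ0=0°, θ1=180°, e=1]
1. rotate(0, 90) → [θ0=90°, θ1=180°, e=1]
2. rotate(0, 90) → [θ0=90°, θ1=180°, e=1]
3. rotate(0, -90) → [θ0=0°, θ1=180°, e=1]
4. extend(-1) → [θ0=0°, θ1=180°, e=0]
5. rotate(0, 90) → [θ0=90°, θ1=180°, e=0]
6. extend(-1) → [θ0=90°, θ1=180°, e=0]

[θ0=90°, θ1=180°, e=0]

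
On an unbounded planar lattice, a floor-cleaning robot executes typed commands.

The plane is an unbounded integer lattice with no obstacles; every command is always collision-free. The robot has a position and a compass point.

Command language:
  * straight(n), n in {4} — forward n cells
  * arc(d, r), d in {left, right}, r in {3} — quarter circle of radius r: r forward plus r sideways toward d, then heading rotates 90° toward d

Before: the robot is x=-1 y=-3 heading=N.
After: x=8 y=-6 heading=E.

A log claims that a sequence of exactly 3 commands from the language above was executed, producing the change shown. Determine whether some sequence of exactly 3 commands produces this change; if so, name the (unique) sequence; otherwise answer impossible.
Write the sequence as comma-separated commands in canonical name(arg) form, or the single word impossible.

key: running arc(left, 3) before arc(right, 3) would end elsewhere — order is forced
start: x=-1 y=-3 heading=N
t=1 arc(right, 3) ⇒ x=2 y=0 heading=E
t=2 arc(right, 3) ⇒ x=5 y=-3 heading=S
t=3 arc(left, 3) ⇒ x=8 y=-6 heading=E
no rival 3-sequence matches.

arc(right, 3), arc(right, 3), arc(left, 3)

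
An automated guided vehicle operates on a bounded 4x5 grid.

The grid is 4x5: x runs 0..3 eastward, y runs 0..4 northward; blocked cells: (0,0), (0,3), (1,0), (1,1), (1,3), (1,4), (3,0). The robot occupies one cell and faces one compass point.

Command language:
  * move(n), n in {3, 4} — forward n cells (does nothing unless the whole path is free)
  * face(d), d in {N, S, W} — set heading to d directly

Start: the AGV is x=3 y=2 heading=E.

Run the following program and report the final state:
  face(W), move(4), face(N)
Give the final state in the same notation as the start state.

from: x=3 y=2 heading=E
[1] after face(W): x=3 y=2 heading=W
[2] after move(4): x=3 y=2 heading=W
[3] after face(N): x=3 y=2 heading=N

x=3 y=2 heading=N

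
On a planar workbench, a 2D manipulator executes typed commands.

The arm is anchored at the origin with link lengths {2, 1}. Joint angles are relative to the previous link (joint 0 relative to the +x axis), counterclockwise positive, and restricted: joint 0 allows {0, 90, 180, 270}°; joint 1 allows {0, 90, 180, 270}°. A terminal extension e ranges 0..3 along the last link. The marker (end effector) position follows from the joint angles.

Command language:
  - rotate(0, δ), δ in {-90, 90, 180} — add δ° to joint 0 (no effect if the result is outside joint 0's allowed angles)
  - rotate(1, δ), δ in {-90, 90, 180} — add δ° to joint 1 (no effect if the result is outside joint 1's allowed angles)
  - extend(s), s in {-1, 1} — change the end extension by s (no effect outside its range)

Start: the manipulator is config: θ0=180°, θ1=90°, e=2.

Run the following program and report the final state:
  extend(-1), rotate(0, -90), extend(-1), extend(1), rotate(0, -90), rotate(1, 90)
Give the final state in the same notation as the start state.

initial: config: θ0=180°, θ1=90°, e=2
t=1 extend(-1) ⇒ config: θ0=180°, θ1=90°, e=1
t=2 rotate(0, -90) ⇒ config: θ0=90°, θ1=90°, e=1
t=3 extend(-1) ⇒ config: θ0=90°, θ1=90°, e=0
t=4 extend(1) ⇒ config: θ0=90°, θ1=90°, e=1
t=5 rotate(0, -90) ⇒ config: θ0=0°, θ1=90°, e=1
t=6 rotate(1, 90) ⇒ config: θ0=0°, θ1=180°, e=1

config: θ0=0°, θ1=180°, e=1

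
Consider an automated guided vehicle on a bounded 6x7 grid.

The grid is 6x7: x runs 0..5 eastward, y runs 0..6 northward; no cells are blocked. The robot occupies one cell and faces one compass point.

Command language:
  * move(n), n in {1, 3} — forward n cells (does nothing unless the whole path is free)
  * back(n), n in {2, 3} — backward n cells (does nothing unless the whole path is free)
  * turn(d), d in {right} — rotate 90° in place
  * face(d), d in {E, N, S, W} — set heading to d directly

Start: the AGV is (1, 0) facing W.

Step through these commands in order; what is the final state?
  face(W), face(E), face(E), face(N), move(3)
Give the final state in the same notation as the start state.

(1, 3) facing N

initial: (1, 0) facing W
1. face(W) → (1, 0) facing W
2. face(E) → (1, 0) facing E
3. face(E) → (1, 0) facing E
4. face(N) → (1, 0) facing N
5. move(3) → (1, 3) facing N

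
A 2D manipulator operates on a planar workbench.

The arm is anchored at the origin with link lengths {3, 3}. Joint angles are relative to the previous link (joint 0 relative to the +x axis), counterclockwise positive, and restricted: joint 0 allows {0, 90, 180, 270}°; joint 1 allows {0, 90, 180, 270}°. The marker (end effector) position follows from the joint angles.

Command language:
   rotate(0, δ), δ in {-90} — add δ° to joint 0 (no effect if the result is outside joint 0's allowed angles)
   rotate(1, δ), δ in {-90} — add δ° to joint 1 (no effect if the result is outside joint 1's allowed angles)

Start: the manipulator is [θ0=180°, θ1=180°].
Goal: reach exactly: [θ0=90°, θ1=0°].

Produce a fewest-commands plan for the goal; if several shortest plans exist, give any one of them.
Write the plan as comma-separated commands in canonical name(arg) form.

rotate(1, -90), rotate(1, -90), rotate(0, -90)

begin: [θ0=180°, θ1=180°]
step 1 (rotate(1, -90)): [θ0=180°, θ1=90°]
step 2 (rotate(1, -90)): [θ0=180°, θ1=0°]
step 3 (rotate(0, -90)): [θ0=90°, θ1=0°]
no 2-step plan works, so 3 is optimal.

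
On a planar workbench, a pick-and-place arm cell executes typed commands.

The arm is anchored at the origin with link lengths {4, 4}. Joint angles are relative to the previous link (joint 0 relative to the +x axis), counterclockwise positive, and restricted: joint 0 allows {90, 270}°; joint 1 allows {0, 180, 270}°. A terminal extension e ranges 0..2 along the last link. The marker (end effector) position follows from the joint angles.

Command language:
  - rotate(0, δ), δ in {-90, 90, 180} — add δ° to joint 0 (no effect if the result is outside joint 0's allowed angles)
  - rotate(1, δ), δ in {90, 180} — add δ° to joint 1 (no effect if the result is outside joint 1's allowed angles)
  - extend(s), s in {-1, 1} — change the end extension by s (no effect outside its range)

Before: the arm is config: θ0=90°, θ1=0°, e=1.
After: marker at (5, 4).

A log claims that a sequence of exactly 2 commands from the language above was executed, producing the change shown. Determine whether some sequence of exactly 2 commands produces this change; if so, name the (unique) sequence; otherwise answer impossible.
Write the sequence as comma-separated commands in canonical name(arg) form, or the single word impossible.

key: order matters: swapping rotate(1, 180) and rotate(1, 90) lands elsewhere
begin: config: θ0=90°, θ1=0°, e=1
1. rotate(1, 180) → config: θ0=90°, θ1=180°, e=1
2. rotate(1, 90) → config: θ0=90°, θ1=270°, e=1
no rival 2-sequence matches.

rotate(1, 180), rotate(1, 90)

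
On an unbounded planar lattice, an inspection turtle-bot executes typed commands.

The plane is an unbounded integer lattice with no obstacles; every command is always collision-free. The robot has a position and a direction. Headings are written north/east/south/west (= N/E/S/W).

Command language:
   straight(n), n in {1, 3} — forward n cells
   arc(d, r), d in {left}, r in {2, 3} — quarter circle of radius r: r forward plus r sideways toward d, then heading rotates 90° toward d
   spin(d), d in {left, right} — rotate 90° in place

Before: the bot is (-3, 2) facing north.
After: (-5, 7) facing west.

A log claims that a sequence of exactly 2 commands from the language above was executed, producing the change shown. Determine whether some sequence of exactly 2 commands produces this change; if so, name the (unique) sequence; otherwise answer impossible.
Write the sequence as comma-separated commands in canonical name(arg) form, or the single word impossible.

key: running arc(left, 2) before straight(3) would end elsewhere — order is forced
t0: (-3, 2) facing north
[1] after straight(3): (-3, 5) facing north
[2] after arc(left, 2): (-5, 7) facing west
no other 2-command option fits: unique.

straight(3), arc(left, 2)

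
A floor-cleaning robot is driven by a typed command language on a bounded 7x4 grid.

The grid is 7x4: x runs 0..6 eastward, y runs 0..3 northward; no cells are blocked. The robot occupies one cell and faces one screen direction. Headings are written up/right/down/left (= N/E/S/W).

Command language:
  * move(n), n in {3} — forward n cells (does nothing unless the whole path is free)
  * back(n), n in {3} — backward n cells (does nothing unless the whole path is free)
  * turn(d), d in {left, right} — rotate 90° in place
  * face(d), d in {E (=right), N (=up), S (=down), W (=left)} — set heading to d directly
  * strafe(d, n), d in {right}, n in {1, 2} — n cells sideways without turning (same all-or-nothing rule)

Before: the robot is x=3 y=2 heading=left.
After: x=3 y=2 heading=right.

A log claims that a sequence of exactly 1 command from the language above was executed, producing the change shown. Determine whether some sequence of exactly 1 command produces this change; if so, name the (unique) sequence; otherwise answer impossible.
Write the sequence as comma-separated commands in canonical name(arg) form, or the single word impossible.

face(E)

key: (3,2) unchanged — the single command moves nothing
start: x=3 y=2 heading=left
step 1 (face(E)): x=3 y=2 heading=right
no other 1-command option fits: unique.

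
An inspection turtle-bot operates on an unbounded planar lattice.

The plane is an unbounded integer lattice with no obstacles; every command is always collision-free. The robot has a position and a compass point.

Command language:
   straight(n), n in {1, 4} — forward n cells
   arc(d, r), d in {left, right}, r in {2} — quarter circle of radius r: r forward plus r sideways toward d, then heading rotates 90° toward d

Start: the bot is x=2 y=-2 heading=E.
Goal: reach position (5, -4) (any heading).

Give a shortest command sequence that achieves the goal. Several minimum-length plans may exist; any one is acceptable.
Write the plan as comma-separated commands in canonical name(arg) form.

straight(1), arc(right, 2)

begin: x=2 y=-2 heading=E
t=1 straight(1) ⇒ x=3 y=-2 heading=E
t=2 arc(right, 2) ⇒ x=5 y=-4 heading=S
minimal: 2 command(s), checked below 2.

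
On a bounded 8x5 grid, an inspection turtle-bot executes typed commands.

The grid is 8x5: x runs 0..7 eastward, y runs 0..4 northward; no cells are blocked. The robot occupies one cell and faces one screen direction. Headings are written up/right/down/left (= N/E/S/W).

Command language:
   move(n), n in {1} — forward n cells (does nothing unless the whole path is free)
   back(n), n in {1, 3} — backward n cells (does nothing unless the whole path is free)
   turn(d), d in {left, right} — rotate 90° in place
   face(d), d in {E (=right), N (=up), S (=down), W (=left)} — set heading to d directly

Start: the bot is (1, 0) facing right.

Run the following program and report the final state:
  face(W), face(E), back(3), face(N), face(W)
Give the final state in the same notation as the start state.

initial: (1, 0) facing right
t=1 face(W) ⇒ (1, 0) facing left
t=2 face(E) ⇒ (1, 0) facing right
t=3 back(3) ⇒ (1, 0) facing right
t=4 face(N) ⇒ (1, 0) facing up
t=5 face(W) ⇒ (1, 0) facing left

(1, 0) facing left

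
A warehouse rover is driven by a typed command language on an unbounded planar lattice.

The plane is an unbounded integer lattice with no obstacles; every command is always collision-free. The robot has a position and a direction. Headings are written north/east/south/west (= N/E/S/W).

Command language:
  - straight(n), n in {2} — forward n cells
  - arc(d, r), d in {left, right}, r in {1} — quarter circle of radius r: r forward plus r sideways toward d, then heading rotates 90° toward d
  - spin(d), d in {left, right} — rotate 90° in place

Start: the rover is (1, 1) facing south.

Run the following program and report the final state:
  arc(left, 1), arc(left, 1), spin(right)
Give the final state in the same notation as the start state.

begin: (1, 1) facing south
step 1 (arc(left, 1)): (2, 0) facing east
step 2 (arc(left, 1)): (3, 1) facing north
step 3 (spin(right)): (3, 1) facing east

(3, 1) facing east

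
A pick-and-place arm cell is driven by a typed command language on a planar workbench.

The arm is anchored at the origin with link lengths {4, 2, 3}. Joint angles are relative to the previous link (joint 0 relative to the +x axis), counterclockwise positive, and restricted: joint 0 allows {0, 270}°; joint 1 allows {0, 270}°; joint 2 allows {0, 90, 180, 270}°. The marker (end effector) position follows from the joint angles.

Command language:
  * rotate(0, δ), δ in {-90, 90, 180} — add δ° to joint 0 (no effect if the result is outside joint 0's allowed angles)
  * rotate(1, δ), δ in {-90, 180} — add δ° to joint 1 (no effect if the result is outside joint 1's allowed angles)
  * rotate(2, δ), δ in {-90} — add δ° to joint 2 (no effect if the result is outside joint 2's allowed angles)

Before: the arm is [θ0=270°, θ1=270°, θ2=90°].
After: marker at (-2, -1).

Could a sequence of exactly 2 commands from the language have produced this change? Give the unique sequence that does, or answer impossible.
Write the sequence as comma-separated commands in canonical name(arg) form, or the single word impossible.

rotate(2, -90), rotate(2, -90)

start: [θ0=270°, θ1=270°, θ2=90°]
[1] after rotate(2, -90): [θ0=270°, θ1=270°, θ2=0°]
[2] after rotate(2, -90): [θ0=270°, θ1=270°, θ2=270°]
uniquely the one of 36 2-step routes that fits.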